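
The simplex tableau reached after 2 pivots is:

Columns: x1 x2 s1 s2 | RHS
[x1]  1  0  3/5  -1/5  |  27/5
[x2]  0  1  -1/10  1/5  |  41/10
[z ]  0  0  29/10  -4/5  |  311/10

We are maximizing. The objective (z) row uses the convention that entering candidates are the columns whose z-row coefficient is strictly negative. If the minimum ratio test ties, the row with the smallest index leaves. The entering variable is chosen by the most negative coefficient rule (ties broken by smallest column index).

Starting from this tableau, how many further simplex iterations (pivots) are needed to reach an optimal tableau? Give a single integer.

1

pivot: s2 in, x2 out → z = 95/2
No improving column remains; optimal.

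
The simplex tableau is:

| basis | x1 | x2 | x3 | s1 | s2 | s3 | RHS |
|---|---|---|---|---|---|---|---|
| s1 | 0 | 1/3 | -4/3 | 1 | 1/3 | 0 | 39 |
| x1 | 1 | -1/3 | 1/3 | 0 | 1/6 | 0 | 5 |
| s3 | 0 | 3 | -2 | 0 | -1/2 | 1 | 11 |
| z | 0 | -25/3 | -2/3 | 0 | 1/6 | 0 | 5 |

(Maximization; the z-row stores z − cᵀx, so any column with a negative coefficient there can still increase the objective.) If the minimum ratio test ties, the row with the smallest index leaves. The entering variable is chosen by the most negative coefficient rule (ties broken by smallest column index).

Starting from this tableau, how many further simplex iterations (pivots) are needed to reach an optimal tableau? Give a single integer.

pivot: x2 in, s3 out → z = 320/9
pivot: x3 in, x1 out → z = 384
No improving column remains; optimal.

2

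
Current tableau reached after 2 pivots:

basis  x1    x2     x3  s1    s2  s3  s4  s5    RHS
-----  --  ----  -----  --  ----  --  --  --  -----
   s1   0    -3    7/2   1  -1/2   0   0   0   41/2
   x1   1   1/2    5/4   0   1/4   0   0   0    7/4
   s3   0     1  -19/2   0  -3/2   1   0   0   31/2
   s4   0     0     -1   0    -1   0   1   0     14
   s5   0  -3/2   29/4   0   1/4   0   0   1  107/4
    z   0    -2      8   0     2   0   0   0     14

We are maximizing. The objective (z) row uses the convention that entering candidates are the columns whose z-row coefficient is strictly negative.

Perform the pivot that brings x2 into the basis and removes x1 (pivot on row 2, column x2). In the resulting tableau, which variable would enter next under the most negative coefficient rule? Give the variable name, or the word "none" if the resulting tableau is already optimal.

none

Pivot element 1/2. New z-row = old z-row − (-2)·(row 2/(1/2)).
Updated z-row coefficients: x1: 4, x2: 0, x3: 13, s1: 0, s2: 3, s3: 0, s4: 0, s5: 0.
No coefficient is strictly negative; the tableau after this pivot is optimal.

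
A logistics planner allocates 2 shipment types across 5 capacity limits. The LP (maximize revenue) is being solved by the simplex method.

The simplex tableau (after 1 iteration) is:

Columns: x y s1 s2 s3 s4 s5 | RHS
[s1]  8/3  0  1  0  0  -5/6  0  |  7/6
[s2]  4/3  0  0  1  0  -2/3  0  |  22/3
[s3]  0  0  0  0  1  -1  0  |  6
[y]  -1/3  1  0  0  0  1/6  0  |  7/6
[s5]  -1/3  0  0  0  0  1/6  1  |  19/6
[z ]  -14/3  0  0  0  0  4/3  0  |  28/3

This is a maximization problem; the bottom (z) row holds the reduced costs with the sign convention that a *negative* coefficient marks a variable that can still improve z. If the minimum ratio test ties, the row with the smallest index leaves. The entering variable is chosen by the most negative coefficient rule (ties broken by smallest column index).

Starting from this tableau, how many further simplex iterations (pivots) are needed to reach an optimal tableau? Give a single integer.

2

pivot: x in, s1 out → z = 91/8
pivot: s4 in, y out → z = 14
No improving column remains; optimal.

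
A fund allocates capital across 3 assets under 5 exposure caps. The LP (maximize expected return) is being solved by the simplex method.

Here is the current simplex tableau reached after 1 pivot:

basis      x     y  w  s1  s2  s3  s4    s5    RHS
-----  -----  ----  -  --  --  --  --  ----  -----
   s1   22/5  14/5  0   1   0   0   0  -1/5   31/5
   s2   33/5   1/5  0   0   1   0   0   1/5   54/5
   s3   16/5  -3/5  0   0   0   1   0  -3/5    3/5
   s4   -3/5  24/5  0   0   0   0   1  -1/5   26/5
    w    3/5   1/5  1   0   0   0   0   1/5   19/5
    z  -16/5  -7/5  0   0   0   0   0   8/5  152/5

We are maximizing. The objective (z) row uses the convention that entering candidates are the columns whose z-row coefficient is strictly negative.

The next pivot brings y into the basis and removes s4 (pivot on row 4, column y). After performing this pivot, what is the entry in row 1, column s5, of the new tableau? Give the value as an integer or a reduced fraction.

-1/12

Pivot element is row 4, column y: 24/5.
Normalize row 4: new (row 4, s5) = (-1/5)/(24/5) = -1/24.
row 1 ← row 1 − (14/5)·(new row 4): -1/5 − (14/5)·(-1/24) = -1/12.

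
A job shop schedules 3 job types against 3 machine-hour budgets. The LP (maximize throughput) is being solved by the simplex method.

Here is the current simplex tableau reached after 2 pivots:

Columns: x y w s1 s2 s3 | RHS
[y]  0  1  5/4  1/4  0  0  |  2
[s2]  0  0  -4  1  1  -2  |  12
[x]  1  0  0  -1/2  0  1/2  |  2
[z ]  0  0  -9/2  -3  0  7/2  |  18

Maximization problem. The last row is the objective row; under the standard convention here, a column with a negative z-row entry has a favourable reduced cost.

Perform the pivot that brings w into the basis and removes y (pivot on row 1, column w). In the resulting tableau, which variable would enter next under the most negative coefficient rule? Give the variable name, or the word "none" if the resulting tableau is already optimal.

s1

Pivot element 5/4. New z-row = old z-row − (-9/2)·(row 1/(5/4)).
Updated z-row coefficients: x: 0, y: 18/5, w: 0, s1: -21/10, s2: 0, s3: 7/2.
The most negative is -21/10 in column s1, so s1 would enter next.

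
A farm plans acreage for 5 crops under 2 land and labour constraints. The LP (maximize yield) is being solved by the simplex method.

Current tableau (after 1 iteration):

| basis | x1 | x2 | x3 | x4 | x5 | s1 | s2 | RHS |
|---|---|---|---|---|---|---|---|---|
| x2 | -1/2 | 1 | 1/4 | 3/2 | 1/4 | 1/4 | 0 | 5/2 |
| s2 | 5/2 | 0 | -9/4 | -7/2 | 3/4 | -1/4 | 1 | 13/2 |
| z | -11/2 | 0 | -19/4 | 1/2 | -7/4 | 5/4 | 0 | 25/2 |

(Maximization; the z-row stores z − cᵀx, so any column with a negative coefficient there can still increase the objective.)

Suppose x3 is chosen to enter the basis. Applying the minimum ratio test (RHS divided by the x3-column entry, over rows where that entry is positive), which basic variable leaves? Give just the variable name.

Ratios: row 1 (x2): (5/2)/(1/4) = 10; row 2 (s2): entry -9/4 ≤ 0, skip.
Minimum ratio 10 is in the x2 row, so x2 leaves.

x2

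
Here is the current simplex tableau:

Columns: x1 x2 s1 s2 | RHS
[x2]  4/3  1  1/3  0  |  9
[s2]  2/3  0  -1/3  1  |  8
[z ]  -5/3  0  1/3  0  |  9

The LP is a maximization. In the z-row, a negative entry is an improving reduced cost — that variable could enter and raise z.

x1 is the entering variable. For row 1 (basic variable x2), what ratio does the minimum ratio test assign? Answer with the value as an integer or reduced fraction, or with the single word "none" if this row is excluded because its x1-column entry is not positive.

27/4

Ratio = RHS / (x1 entry) = 9 / (4/3) = 27/4.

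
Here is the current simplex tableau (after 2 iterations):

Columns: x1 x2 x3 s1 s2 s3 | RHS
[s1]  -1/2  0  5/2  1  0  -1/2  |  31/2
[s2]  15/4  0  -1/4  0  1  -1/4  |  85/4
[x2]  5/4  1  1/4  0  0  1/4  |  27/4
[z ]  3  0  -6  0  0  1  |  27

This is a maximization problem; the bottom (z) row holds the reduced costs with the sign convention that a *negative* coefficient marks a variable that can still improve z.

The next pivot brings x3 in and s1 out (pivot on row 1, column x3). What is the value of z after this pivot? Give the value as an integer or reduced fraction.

Minimum ratio for x3: (31/2)/(5/2) = 31/5.
z changes by −(z-row coeff of x3)·ratio = −(-6)·(31/5) = 186/5.
New z = 27 + (186/5) = 321/5.

321/5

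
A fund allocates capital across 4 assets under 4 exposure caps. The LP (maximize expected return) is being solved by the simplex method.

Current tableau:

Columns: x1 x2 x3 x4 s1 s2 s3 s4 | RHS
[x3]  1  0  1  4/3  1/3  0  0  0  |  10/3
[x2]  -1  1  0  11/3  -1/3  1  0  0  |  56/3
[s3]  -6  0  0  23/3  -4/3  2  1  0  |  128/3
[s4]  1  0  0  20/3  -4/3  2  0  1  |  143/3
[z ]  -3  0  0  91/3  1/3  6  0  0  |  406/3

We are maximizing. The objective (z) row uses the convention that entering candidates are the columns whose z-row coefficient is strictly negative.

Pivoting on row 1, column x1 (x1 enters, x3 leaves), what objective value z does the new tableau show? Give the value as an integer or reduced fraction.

436/3

Minimum ratio for x1: (10/3)/1 = 10/3.
z changes by −(z-row coeff of x1)·ratio = −(-3)·(10/3) = 10.
New z = 406/3 + 10 = 436/3.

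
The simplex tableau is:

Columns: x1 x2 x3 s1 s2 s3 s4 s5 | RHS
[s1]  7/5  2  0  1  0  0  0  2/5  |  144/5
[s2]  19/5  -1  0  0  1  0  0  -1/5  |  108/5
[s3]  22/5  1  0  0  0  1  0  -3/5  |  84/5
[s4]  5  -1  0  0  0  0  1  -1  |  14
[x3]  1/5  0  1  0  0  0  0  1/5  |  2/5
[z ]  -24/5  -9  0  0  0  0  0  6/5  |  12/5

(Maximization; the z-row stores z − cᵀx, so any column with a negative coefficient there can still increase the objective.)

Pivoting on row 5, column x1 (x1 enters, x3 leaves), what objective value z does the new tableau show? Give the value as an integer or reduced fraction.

12

Minimum ratio for x1: (2/5)/(1/5) = 2.
z changes by −(z-row coeff of x1)·ratio = −(-24/5)·2 = 48/5.
New z = 12/5 + (48/5) = 12.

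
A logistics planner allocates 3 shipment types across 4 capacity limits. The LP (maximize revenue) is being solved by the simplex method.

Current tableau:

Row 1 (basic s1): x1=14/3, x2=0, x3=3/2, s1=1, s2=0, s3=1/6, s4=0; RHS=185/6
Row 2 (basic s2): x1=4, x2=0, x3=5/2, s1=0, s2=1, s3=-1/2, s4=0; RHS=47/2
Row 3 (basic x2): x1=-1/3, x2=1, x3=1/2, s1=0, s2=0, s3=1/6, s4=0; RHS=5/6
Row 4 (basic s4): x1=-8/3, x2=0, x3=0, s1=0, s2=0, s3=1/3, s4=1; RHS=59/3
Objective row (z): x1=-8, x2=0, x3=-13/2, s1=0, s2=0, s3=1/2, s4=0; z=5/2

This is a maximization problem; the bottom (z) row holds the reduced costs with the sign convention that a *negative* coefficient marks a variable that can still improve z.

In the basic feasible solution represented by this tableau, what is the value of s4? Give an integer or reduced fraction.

59/3

s4 is basic (row 4); its value is the RHS of that row: 59/3.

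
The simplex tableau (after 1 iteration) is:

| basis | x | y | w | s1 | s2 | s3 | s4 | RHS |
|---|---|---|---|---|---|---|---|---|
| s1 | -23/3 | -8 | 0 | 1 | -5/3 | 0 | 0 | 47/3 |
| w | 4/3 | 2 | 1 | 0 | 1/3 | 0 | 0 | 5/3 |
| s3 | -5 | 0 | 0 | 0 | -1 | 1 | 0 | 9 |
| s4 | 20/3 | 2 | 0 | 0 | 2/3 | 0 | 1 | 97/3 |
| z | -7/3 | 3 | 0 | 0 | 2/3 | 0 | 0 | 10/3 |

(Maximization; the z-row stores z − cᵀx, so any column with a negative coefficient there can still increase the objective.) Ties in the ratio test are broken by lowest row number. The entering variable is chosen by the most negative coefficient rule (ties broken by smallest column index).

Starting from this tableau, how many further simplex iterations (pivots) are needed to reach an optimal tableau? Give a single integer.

pivot: x in, w out → z = 25/4
No improving column remains; optimal.

1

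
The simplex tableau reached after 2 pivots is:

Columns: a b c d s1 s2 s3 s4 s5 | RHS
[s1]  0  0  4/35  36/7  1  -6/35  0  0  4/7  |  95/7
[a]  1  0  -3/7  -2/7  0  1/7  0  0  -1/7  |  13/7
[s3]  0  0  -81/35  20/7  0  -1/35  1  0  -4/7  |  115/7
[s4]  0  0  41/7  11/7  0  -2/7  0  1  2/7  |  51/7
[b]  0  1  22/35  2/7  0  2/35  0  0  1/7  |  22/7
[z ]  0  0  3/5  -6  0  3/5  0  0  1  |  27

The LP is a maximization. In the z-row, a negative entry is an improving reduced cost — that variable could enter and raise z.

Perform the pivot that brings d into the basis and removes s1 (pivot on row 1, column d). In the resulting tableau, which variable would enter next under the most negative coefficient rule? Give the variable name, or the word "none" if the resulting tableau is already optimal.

none

Pivot element 36/7. New z-row = old z-row − (-6)·(row 1/(36/7)).
Updated z-row coefficients: a: 0, b: 0, c: 11/15, d: 0, s1: 7/6, s2: 2/5, s3: 0, s4: 0, s5: 5/3.
No coefficient is strictly negative; the tableau after this pivot is optimal.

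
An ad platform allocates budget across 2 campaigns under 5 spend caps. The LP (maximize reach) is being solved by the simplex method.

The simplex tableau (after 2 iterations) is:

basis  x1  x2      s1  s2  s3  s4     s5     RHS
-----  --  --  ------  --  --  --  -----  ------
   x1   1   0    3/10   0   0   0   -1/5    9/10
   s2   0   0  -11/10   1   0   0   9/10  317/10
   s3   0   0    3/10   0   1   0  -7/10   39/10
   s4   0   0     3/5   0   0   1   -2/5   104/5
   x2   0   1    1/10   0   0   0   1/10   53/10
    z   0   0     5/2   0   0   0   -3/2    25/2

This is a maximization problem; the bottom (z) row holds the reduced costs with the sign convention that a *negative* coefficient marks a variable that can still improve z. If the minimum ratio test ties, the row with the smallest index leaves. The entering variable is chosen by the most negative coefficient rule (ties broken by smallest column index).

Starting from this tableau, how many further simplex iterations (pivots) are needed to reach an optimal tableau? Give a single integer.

1

pivot: s5 in, s2 out → z = 196/3
No improving column remains; optimal.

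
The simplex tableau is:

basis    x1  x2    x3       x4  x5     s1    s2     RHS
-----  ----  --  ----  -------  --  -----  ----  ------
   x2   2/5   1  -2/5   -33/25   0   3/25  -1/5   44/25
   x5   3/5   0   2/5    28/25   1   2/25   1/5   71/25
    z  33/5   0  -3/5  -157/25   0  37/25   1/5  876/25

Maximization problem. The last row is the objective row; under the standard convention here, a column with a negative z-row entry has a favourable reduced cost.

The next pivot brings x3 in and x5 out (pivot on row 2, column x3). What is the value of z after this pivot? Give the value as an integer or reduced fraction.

393/10

Minimum ratio for x3: (71/25)/(2/5) = 71/10.
z changes by −(z-row coeff of x3)·ratio = −(-3/5)·(71/10) = 213/50.
New z = 876/25 + (213/50) = 393/10.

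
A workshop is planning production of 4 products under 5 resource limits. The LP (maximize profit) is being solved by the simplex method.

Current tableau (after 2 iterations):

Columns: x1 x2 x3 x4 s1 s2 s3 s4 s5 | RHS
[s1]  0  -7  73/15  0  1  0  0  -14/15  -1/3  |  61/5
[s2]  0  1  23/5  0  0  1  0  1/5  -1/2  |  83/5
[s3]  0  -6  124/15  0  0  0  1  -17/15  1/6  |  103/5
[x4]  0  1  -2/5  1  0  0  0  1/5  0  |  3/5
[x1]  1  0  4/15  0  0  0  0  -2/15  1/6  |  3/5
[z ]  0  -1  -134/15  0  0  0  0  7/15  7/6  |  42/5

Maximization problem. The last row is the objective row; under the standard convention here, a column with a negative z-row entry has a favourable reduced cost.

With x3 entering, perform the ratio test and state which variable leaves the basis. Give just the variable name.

x1

Ratios: row 1 (s1): (61/5)/(73/15) = 183/73; row 2 (s2): (83/5)/(23/5) = 83/23; row 3 (s3): (103/5)/(124/15) = 309/124; row 4 (x4): entry -2/5 ≤ 0, skip; row 5 (x1): (3/5)/(4/15) = 9/4.
Minimum ratio 9/4 is in the x1 row, so x1 leaves.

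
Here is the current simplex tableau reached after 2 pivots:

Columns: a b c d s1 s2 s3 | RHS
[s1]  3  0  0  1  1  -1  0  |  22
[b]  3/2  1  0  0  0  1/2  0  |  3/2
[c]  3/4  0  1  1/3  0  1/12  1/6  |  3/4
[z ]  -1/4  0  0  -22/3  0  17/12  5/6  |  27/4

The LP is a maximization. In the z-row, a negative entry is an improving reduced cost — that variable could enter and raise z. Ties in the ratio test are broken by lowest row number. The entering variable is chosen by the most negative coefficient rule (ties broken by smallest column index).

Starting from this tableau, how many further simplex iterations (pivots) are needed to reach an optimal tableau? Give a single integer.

1

pivot: d in, c out → z = 93/4
No improving column remains; optimal.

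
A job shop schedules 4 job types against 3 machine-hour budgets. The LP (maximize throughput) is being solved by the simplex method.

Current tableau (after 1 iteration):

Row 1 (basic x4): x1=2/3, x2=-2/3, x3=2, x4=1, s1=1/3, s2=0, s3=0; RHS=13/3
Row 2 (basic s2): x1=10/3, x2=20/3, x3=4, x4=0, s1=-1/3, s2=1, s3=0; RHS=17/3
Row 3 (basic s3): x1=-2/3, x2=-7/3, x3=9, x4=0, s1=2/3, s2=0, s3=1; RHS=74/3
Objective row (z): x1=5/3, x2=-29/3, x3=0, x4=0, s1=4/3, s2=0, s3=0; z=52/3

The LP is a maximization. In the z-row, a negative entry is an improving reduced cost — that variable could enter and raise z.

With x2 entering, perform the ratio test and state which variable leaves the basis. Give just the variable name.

s2

Ratios: row 1 (x4): entry -2/3 ≤ 0, skip; row 2 (s2): (17/3)/(20/3) = 17/20; row 3 (s3): entry -7/3 ≤ 0, skip.
Minimum ratio 17/20 is in the s2 row, so s2 leaves.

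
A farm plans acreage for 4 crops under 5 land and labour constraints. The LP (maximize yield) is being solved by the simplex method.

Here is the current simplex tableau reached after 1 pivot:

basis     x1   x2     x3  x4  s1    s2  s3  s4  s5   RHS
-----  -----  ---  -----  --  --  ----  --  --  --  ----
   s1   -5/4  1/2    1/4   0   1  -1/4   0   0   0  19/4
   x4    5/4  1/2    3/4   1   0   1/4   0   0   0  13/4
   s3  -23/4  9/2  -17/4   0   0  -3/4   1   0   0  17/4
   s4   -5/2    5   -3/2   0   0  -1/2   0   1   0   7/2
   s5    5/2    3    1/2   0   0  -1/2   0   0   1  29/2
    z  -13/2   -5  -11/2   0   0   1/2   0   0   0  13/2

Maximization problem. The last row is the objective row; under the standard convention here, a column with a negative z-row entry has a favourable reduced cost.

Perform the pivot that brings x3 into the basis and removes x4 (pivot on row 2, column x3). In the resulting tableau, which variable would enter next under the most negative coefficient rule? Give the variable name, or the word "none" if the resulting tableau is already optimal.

x2

Pivot element 3/4. New z-row = old z-row − (-11/2)·(row 2/(3/4)).
Updated z-row coefficients: x1: 8/3, x2: -4/3, x3: 0, x4: 22/3, s1: 0, s2: 7/3, s3: 0, s4: 0, s5: 0.
The most negative is -4/3 in column x2, so x2 would enter next.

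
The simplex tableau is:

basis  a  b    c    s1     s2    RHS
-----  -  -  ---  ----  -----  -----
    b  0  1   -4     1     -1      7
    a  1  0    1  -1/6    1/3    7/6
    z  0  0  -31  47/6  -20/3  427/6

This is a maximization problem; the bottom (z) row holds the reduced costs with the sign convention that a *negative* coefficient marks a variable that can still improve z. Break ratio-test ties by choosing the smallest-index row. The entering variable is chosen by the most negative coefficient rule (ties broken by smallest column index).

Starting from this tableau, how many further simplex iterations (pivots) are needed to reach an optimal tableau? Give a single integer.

pivot: c in, a out → z = 322/3
No improving column remains; optimal.

1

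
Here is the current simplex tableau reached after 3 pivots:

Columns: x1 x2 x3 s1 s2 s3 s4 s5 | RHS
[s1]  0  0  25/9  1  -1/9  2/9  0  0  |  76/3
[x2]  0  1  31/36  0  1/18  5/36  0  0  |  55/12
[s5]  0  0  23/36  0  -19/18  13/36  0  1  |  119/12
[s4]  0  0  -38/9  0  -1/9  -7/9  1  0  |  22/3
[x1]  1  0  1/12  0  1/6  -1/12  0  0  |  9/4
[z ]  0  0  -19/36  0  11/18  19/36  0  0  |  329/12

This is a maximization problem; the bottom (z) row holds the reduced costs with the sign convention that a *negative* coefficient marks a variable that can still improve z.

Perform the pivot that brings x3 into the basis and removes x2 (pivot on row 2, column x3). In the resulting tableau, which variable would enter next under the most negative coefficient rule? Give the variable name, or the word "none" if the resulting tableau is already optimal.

none

Pivot element 31/36. New z-row = old z-row − (-19/36)·(row 2/(31/36)).
Updated z-row coefficients: x1: 0, x2: 19/31, x3: 0, s1: 0, s2: 20/31, s3: 19/31, s4: 0, s5: 0.
No coefficient is strictly negative; the tableau after this pivot is optimal.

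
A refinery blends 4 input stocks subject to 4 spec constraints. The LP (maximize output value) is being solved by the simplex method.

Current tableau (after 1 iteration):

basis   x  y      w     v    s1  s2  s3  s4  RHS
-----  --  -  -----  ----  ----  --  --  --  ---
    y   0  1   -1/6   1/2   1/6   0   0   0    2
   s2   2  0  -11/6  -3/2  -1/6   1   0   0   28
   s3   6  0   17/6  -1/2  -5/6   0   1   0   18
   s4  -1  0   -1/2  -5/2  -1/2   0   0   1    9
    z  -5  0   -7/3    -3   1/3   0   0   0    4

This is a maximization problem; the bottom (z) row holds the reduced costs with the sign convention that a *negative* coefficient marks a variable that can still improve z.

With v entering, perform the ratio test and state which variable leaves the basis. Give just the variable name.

Ratios: row 1 (y): 2/(1/2) = 4; row 2 (s2): entry -3/2 ≤ 0, skip; row 3 (s3): entry -1/2 ≤ 0, skip; row 4 (s4): entry -5/2 ≤ 0, skip.
Minimum ratio 4 is in the y row, so y leaves.

y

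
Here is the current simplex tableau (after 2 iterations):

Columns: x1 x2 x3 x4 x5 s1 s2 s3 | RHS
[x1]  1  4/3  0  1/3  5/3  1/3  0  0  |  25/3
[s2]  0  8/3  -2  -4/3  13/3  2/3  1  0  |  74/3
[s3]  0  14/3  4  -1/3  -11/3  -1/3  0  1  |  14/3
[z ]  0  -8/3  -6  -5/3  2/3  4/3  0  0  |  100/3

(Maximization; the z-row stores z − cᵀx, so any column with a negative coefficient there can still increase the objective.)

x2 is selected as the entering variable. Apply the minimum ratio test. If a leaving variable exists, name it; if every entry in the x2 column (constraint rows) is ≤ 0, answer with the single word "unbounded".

s3

Ratios: row 1 (x1): (25/3)/(4/3) = 25/4; row 2 (s2): (74/3)/(8/3) = 37/4; row 3 (s3): (14/3)/(14/3) = 1.
Minimum ratio is in the s3 row, so s3 leaves.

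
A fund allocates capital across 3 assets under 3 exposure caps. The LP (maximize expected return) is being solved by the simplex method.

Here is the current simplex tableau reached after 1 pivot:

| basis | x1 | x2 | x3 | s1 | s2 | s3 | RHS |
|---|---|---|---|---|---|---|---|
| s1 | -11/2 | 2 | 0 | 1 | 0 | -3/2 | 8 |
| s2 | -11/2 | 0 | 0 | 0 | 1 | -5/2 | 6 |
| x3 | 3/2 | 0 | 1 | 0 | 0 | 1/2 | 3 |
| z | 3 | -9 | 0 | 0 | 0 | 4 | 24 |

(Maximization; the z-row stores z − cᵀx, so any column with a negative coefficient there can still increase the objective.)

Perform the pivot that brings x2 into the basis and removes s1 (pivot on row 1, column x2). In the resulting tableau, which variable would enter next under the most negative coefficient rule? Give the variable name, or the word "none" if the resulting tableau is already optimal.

Pivot element 2. New z-row = old z-row − (-9)·(row 1/2).
Updated z-row coefficients: x1: -87/4, x2: 0, x3: 0, s1: 9/2, s2: 0, s3: -11/4.
The most negative is -87/4 in column x1, so x1 would enter next.

x1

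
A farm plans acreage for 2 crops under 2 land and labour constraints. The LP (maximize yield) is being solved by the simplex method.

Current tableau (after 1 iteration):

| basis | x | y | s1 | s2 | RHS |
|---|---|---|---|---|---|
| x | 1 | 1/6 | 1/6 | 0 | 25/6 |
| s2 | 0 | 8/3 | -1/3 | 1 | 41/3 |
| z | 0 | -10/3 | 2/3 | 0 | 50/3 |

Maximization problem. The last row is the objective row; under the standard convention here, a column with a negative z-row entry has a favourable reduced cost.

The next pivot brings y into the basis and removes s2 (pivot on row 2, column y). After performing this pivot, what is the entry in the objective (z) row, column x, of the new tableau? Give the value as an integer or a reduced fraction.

Pivot element is row 2, column y: 8/3.
Normalize row 2: new (row 2, x) = 0/(8/3) = 0.
z-row ← z-row − (-10/3)·(new row 2): 0 − (-10/3)·0 = 0.

0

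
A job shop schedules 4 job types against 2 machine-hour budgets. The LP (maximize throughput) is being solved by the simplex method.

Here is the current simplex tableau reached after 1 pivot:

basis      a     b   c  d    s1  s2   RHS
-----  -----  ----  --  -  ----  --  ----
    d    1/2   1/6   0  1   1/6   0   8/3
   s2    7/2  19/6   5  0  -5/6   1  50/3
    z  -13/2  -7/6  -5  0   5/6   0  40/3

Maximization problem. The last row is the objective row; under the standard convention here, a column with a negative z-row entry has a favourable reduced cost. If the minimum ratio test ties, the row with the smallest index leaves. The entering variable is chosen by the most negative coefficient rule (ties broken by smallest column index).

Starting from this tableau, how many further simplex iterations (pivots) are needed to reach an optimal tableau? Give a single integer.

pivot: a in, s2 out → z = 310/7
pivot: s1 in, d out → z = 45
No improving column remains; optimal.

2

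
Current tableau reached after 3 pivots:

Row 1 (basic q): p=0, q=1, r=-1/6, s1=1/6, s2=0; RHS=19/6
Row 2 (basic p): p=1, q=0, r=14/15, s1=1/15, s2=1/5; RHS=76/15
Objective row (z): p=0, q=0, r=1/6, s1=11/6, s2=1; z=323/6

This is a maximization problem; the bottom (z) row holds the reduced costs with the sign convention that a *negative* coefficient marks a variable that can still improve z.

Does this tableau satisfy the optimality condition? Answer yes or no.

No objective-row coefficient is strictly negative, so no entering variable exists; the tableau is optimal.

yes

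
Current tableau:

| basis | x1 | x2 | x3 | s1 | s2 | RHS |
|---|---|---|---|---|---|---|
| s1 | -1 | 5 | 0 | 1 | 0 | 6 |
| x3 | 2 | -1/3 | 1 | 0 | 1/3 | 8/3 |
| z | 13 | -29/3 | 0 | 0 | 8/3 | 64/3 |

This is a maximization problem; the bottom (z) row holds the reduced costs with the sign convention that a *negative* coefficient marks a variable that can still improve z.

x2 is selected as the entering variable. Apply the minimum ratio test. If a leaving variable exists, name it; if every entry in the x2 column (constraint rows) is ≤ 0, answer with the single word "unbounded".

Ratios: row 1 (s1): 6/5 = 6/5; row 2 (x3): entry -1/3 ≤ 0, skip.
Minimum ratio is in the s1 row, so s1 leaves.

s1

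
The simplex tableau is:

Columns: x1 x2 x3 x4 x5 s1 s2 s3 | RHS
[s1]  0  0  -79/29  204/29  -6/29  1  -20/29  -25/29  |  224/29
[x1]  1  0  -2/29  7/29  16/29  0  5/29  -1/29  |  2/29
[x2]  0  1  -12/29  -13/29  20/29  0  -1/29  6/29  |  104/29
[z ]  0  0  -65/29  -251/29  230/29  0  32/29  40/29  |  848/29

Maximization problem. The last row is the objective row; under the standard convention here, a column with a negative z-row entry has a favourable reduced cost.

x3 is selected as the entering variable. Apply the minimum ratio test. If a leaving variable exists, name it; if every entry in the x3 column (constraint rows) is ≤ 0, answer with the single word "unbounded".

x3-column entries: row 1: -79/29, row 2: -2/29, row 3: -12/29. All ≤ 0, so x3 can increase without bound; the LP is unbounded in this direction.

unbounded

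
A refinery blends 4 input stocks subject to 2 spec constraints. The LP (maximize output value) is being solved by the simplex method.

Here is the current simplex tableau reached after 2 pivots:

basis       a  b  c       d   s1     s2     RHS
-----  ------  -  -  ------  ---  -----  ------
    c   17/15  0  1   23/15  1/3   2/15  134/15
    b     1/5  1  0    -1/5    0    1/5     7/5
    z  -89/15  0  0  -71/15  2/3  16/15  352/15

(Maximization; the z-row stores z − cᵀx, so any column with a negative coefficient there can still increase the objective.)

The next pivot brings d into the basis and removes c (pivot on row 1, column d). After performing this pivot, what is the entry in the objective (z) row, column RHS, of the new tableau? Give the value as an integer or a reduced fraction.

Pivot element is row 1, column d: 23/15.
Normalize row 1: new (row 1, RHS) = (134/15)/(23/15) = 134/23.
z-row ← z-row − (-71/15)·(new row 1): 352/15 − (-71/15)·(134/23) = 1174/23.

1174/23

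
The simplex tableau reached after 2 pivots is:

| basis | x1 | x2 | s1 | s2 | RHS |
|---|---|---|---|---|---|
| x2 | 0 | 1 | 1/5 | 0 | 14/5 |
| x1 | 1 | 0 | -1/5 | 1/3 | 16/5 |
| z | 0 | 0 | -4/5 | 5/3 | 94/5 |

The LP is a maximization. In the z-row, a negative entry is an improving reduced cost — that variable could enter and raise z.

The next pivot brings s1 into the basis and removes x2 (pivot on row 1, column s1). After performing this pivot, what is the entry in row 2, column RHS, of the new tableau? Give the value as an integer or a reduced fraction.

6

Pivot element is row 1, column s1: 1/5.
Normalize row 1: new (row 1, RHS) = (14/5)/(1/5) = 14.
row 2 ← row 2 − (-1/5)·(new row 1): 16/5 − (-1/5)·14 = 6.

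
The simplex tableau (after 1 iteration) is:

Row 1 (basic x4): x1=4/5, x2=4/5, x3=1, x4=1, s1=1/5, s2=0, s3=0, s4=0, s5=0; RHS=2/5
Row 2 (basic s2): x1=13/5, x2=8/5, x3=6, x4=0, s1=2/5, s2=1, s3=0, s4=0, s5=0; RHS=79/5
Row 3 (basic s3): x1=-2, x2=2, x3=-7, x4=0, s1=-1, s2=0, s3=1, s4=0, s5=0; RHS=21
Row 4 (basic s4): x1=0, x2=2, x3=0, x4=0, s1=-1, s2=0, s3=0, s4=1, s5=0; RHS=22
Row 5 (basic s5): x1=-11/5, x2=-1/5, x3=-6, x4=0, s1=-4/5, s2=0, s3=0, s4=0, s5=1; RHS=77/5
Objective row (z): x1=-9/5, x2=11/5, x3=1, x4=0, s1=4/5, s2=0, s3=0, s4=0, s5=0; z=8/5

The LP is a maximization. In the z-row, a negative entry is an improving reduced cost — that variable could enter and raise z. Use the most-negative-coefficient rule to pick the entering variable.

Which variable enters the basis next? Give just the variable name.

x1

Objective-row coefficients: x1: -9/5, x2: 11/5, x3: 1, x4: 0, s1: 4/5, s2: 0, s3: 0, s4: 0, s5: 0.
The most negative is -9/5 in column x1, so x1 enters.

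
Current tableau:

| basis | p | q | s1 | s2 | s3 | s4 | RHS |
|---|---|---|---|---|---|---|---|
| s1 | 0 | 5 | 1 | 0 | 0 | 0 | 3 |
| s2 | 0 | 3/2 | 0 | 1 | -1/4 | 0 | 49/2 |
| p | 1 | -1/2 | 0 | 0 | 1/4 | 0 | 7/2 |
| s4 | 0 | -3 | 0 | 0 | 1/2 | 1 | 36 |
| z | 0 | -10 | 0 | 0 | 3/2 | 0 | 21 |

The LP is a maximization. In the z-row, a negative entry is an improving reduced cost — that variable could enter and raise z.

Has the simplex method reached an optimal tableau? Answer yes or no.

no

Column q has objective-row coefficient -10, which is negative; an improving pivot exists, so not yet optimal.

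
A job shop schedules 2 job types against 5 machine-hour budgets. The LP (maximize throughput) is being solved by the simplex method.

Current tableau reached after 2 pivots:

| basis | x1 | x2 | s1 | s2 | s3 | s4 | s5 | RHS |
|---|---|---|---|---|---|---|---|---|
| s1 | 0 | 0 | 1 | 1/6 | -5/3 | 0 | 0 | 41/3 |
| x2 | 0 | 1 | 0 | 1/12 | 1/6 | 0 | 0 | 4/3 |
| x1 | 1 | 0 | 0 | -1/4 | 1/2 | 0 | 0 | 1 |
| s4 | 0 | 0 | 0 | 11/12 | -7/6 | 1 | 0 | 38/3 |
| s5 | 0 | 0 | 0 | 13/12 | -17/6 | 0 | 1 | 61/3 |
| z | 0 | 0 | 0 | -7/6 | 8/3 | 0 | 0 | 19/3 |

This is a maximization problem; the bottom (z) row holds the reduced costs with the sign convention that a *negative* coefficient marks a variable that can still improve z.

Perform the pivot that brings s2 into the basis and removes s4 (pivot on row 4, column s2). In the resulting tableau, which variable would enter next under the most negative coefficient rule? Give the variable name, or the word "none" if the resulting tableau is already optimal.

none

Pivot element 11/12. New z-row = old z-row − (-7/6)·(row 4/(11/12)).
Updated z-row coefficients: x1: 0, x2: 0, s1: 0, s2: 0, s3: 13/11, s4: 14/11, s5: 0.
No coefficient is strictly negative; the tableau after this pivot is optimal.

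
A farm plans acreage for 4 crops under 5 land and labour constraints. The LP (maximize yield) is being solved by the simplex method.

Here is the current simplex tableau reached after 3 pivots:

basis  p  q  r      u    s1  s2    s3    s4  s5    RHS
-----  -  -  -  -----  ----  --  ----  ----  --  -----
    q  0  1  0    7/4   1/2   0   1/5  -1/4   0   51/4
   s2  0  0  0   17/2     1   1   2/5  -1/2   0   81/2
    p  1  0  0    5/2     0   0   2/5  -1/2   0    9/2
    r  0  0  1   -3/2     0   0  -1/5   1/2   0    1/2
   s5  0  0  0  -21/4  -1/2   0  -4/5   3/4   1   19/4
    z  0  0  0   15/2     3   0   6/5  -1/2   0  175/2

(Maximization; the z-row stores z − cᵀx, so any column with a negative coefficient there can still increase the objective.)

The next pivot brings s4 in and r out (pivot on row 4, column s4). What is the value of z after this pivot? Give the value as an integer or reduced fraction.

88

Minimum ratio for s4: (1/2)/(1/2) = 1.
z changes by −(z-row coeff of s4)·ratio = −(-1/2)·1 = 1/2.
New z = 175/2 + (1/2) = 88.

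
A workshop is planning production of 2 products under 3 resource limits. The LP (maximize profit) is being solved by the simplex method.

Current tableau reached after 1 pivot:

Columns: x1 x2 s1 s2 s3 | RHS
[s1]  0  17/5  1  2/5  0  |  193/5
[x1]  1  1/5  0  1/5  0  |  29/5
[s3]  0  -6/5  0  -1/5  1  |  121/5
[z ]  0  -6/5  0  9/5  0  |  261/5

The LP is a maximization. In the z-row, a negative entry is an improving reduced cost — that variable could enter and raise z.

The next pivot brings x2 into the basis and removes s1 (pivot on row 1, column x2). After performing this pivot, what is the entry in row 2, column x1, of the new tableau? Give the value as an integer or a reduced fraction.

1

Pivot element is row 1, column x2: 17/5.
Normalize row 1: new (row 1, x1) = 0/(17/5) = 0.
row 2 ← row 2 − (1/5)·(new row 1): 1 − (1/5)·0 = 1.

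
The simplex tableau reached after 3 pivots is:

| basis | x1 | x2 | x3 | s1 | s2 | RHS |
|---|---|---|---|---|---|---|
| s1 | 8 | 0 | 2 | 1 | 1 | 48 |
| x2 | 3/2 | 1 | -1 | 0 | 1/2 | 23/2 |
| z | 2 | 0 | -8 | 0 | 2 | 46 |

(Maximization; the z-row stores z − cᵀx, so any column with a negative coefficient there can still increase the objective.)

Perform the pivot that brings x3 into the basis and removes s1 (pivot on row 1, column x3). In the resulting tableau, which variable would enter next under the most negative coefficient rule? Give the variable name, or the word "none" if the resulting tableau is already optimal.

none

Pivot element 2. New z-row = old z-row − (-8)·(row 1/2).
Updated z-row coefficients: x1: 34, x2: 0, x3: 0, s1: 4, s2: 6.
No coefficient is strictly negative; the tableau after this pivot is optimal.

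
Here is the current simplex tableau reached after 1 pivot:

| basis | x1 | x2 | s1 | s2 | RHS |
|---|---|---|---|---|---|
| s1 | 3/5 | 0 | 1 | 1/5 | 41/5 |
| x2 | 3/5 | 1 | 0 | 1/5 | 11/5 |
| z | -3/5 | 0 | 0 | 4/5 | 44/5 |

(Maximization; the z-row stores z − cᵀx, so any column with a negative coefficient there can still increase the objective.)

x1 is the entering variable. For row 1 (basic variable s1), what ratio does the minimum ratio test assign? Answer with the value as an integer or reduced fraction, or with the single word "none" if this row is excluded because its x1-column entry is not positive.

41/3

Ratio = RHS / (x1 entry) = (41/5) / (3/5) = 41/3.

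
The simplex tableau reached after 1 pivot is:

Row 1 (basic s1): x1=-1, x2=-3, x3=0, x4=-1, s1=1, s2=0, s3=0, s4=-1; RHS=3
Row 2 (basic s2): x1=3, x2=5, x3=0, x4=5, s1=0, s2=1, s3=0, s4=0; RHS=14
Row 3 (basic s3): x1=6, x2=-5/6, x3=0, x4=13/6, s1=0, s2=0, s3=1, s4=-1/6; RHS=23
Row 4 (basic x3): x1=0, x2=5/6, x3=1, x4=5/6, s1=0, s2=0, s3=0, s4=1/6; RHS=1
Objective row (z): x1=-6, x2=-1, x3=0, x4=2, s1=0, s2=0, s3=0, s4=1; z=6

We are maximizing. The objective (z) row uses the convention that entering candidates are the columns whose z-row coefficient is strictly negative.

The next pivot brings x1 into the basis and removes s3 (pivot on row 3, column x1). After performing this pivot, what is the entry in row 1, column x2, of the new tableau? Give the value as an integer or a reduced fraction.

Pivot element is row 3, column x1: 6.
Normalize row 3: new (row 3, x2) = (-5/6)/6 = -5/36.
row 1 ← row 1 − (-1)·(new row 3): -3 − (-1)·(-5/36) = -113/36.

-113/36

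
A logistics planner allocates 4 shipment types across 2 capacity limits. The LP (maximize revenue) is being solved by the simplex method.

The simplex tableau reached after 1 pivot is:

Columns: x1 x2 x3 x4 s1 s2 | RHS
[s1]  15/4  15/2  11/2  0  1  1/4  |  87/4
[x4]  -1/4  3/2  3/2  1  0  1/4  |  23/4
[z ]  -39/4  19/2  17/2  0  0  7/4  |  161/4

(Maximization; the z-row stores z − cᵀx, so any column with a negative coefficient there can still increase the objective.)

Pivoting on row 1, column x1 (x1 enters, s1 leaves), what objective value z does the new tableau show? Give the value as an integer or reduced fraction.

Minimum ratio for x1: (87/4)/(15/4) = 29/5.
z changes by −(z-row coeff of x1)·ratio = −(-39/4)·(29/5) = 1131/20.
New z = 161/4 + (1131/20) = 484/5.

484/5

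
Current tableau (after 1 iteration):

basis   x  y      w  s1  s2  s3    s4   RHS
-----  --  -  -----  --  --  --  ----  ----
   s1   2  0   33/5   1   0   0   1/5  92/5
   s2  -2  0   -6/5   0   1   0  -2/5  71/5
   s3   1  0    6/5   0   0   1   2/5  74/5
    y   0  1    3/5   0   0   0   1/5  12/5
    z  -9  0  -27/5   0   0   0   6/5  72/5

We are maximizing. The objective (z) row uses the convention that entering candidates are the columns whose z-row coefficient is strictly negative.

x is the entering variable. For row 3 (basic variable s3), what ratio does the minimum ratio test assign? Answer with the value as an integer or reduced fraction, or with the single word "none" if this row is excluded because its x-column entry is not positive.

Ratio = RHS / (x entry) = (74/5) / 1 = 74/5.

74/5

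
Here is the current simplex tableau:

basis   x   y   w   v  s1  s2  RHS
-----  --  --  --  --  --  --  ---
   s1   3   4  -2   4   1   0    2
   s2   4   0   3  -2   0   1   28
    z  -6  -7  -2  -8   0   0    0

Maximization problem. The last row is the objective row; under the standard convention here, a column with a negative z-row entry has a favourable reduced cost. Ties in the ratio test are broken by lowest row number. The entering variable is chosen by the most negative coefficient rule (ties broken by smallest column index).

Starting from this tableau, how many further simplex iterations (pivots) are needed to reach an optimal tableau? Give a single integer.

2

pivot: v in, s1 out → z = 4
pivot: w in, s2 out → z = 91
No improving column remains; optimal.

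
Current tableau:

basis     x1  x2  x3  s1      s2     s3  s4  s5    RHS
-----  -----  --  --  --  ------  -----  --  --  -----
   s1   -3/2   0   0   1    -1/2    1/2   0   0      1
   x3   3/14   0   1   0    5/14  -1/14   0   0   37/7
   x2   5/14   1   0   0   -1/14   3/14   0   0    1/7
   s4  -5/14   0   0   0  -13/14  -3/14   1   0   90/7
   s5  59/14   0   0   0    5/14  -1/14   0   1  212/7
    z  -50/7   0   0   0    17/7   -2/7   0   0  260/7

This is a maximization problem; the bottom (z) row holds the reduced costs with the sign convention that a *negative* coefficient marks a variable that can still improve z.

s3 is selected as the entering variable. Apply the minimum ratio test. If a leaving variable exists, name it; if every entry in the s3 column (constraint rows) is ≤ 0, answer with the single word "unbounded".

x2

Ratios: row 1 (s1): 1/(1/2) = 2; row 2 (x3): entry -1/14 ≤ 0, skip; row 3 (x2): (1/7)/(3/14) = 2/3; row 4 (s4): entry -3/14 ≤ 0, skip; row 5 (s5): entry -1/14 ≤ 0, skip.
Minimum ratio is in the x2 row, so x2 leaves.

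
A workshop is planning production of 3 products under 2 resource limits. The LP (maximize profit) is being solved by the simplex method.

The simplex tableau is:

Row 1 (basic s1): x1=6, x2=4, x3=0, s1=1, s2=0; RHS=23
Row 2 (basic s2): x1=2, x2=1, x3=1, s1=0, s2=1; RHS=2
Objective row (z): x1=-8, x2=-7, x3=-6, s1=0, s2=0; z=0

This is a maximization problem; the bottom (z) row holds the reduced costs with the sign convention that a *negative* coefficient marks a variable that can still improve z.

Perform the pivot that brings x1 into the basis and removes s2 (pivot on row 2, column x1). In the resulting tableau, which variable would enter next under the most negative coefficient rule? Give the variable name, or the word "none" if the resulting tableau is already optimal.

x2

Pivot element 2. New z-row = old z-row − (-8)·(row 2/2).
Updated z-row coefficients: x1: 0, x2: -3, x3: -2, s1: 0, s2: 4.
The most negative is -3 in column x2, so x2 would enter next.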